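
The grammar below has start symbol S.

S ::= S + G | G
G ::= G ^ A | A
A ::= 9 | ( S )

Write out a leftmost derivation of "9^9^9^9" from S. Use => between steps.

S => G   [S ::= G]
G => G^A   [G ::= G ^ A]
G^A => G^A^A   [G ::= G ^ A]
G^A^A => G^A^A^A   [G ::= G ^ A]
G^A^A^A => A^A^A^A   [G ::= A]
A^A^A^A => 9^A^A^A   [A ::= 9]
9^A^A^A => 9^9^A^A   [A ::= 9]
9^9^A^A => 9^9^9^A   [A ::= 9]
9^9^9^A => 9^9^9^9   [A ::= 9]

S => G => G^A => G^A^A => G^A^A^A => A^A^A^A => 9^A^A^A => 9^9^A^A => 9^9^9^A => 9^9^9^9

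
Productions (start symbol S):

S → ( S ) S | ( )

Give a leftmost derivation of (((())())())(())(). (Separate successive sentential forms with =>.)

S => (S)S   [S → ( S ) S]
(S)S => ((S)S)S   [S → ( S ) S]
((S)S)S => (((S)S)S)S   [S → ( S ) S]
(((S)S)S)S => (((())S)S)S   [S → ( )]
(((())S)S)S => (((())())S)S   [S → ( )]
(((())())S)S => (((())())())S   [S → ( )]
(((())())())S => (((())())())(S)S   [S → ( S ) S]
(((())())())(S)S => (((())())())(())S   [S → ( )]
(((())())())(())S => (((())())())(())()   [S → ( )]

S=>(S)S=>((S)S)S=>(((S)S)S)S=>(((())S)S)S=>(((())())S)S=>(((())())())S=>(((())())())(S)S=>(((())())())(())S=>(((())())())(())()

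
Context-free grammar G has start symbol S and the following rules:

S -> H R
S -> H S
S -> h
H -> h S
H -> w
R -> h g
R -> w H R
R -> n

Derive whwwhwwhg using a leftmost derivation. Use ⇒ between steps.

S ⇒ HS ⇒ wS ⇒ wHR ⇒ whSR ⇒ whHSR ⇒ whwSR ⇒ whwHSR ⇒ whwwSR ⇒ whwwhR ⇒ whwwhwHR ⇒ whwwhwwR ⇒ whwwhwwhg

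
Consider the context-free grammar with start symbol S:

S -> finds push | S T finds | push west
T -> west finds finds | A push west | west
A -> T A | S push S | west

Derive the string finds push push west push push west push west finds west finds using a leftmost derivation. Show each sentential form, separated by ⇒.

S ⇒ S T finds ⇒ S T finds T finds ⇒ finds push T finds T finds ⇒ finds push A push west finds T finds ⇒ finds push S push S push west finds T finds ⇒ finds push push west push S push west finds T finds ⇒ finds push push west push push west push west finds T finds ⇒ finds push push west push push west push west finds west finds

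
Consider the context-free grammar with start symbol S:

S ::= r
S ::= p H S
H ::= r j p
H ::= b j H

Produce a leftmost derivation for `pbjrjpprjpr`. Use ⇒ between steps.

S ⇒ pHS ⇒ pbjHS ⇒ pbjrjpS ⇒ pbjrjppHS ⇒ pbjrjpprjpS ⇒ pbjrjpprjpr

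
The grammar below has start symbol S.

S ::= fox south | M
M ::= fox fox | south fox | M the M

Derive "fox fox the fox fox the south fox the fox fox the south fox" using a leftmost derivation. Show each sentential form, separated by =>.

S => M   [S ::= M]
M => M the M   [M ::= M the M]
M the M => M the M the M   [M ::= M the M]
M the M the M => M the M the M the M   [M ::= M the M]
M the M the M the M => M the M the M the M the M   [M ::= M the M]
M the M the M the M the M => fox fox the M the M the M the M   [M ::= fox fox]
fox fox the M the M the M the M => fox fox the fox fox the M the M the M   [M ::= fox fox]
fox fox the fox fox the M the M the M => fox fox the fox fox the south fox the M the M   [M ::= south fox]
fox fox the fox fox the south fox the M the M => fox fox the fox fox the south fox the fox fox the M   [M ::= fox fox]
fox fox the fox fox the south fox the fox fox the M => fox fox the fox fox the south fox the fox fox the south fox   [M ::= south fox]

S => M => M the M => M the M the M => M the M the M the M => M the M the M the M the M => fox fox the M the M the M the M => fox fox the fox fox the M the M the M => fox fox the fox fox the south fox the M the M => fox fox the fox fox the south fox the fox fox the M => fox fox the fox fox the south fox the fox fox the south fox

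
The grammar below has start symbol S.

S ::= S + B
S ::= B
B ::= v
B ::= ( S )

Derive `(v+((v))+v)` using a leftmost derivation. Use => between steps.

S => B => (S) => (S+B) => (S+B+B) => (B+B+B) => (v+B+B) => (v+(S)+B) => (v+(B)+B) => (v+((S))+B) => (v+((B))+B) => (v+((v))+B) => (v+((v))+v)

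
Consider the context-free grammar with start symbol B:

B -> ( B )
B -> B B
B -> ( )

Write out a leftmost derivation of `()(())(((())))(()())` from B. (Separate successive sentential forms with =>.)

B => BB => ()B => ()BB => ()BBB => ()(B)BB => ()(())BB => ()(())(B)B => ()(())((B))B => ()(())(((B)))B => ()(())(((())))B => ()(())(((())))(B) => ()(())(((())))(BB) => ()(())(((())))(()B) => ()(())(((())))(()())

B => BB   [B -> B B]
BB => ()B   [B -> ( )]
()B => ()BB   [B -> B B]
()BB => ()BBB   [B -> B B]
()BBB => ()(B)BB   [B -> ( B )]
()(B)BB => ()(())BB   [B -> ( )]
()(())BB => ()(())(B)B   [B -> ( B )]
()(())(B)B => ()(())((B))B   [B -> ( B )]
()(())((B))B => ()(())(((B)))B   [B -> ( B )]
()(())(((B)))B => ()(())(((())))B   [B -> ( )]
()(())(((())))B => ()(())(((())))(B)   [B -> ( B )]
()(())(((())))(B) => ()(())(((())))(BB)   [B -> B B]
()(())(((())))(BB) => ()(())(((())))(()B)   [B -> ( )]
()(())(((())))(()B) => ()(())(((())))(()())   [B -> ( )]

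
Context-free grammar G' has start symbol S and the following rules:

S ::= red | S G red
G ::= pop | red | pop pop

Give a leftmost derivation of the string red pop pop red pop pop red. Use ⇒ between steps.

S ⇒ S G red ⇒ S G red G red ⇒ red G red G red ⇒ red pop pop red G red ⇒ red pop pop red pop pop red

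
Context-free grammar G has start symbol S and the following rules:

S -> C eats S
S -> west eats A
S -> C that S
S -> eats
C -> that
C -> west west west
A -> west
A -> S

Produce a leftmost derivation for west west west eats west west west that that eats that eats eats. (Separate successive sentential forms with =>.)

S => C eats S => west west west eats S => west west west eats C that S => west west west eats west west west that S => west west west eats west west west that C eats S => west west west eats west west west that that eats S => west west west eats west west west that that eats C eats S => west west west eats west west west that that eats that eats S => west west west eats west west west that that eats that eats eats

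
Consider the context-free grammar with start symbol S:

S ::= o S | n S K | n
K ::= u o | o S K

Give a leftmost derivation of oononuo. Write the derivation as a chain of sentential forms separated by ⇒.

S ⇒ oS   [S ::= o S]
oS ⇒ ooS   [S ::= o S]
ooS ⇒ oonSK   [S ::= n S K]
oonSK ⇒ oonoSK   [S ::= o S]
oonoSK ⇒ oononK   [S ::= n]
oononK ⇒ oononuo   [K ::= u o]

S⇒oS⇒ooS⇒oonSK⇒oonoSK⇒oononK⇒oononuo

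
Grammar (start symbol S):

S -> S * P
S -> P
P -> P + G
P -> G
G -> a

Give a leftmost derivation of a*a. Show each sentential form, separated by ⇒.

S ⇒ S*P ⇒ P*P ⇒ G*P ⇒ a*P ⇒ a*G ⇒ a*a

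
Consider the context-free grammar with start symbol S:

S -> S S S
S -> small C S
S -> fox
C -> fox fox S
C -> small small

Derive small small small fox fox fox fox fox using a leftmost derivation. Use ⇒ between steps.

S ⇒ S S S ⇒ S S S S S ⇒ small C S S S S S ⇒ small small small S S S S S ⇒ small small small fox S S S S ⇒ small small small fox fox S S S ⇒ small small small fox fox fox S S ⇒ small small small fox fox fox fox S ⇒ small small small fox fox fox fox fox

S ⇒ S S S   [S -> S S S]
S S S ⇒ S S S S S   [S -> S S S]
S S S S S ⇒ small C S S S S S   [S -> small C S]
small C S S S S S ⇒ small small small S S S S S   [C -> small small]
small small small S S S S S ⇒ small small small fox S S S S   [S -> fox]
small small small fox S S S S ⇒ small small small fox fox S S S   [S -> fox]
small small small fox fox S S S ⇒ small small small fox fox fox S S   [S -> fox]
small small small fox fox fox S S ⇒ small small small fox fox fox fox S   [S -> fox]
small small small fox fox fox fox S ⇒ small small small fox fox fox fox fox   [S -> fox]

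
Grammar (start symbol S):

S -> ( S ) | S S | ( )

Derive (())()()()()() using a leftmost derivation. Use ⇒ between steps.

S⇒SS⇒SSS⇒SSSS⇒SSSSS⇒SSSSSS⇒(S)SSSSS⇒(())SSSSS⇒(())()SSSS⇒(())()()SSS⇒(())()()()SS⇒(())()()()()S⇒(())()()()()()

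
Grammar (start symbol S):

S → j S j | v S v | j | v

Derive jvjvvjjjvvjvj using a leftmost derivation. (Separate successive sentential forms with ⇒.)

S ⇒ jSj ⇒ jvSvj ⇒ jvjSjvj ⇒ jvjvSvjvj ⇒ jvjvvSvvjvj ⇒ jvjvvjSjvvjvj ⇒ jvjvvjjjvvjvj

S ⇒ jSj   [S → j S j]
jSj ⇒ jvSvj   [S → v S v]
jvSvj ⇒ jvjSjvj   [S → j S j]
jvjSjvj ⇒ jvjvSvjvj   [S → v S v]
jvjvSvjvj ⇒ jvjvvSvvjvj   [S → v S v]
jvjvvSvvjvj ⇒ jvjvvjSjvvjvj   [S → j S j]
jvjvvjSjvvjvj ⇒ jvjvvjjjvvjvj   [S → j]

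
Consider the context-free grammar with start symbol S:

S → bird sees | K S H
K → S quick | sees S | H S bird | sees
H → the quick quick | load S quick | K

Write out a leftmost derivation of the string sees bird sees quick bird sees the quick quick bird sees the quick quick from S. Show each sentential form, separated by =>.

S => K S H => sees S S H => sees K S H S H => sees S quick S H S H => sees bird sees quick S H S H => sees bird sees quick bird sees H S H => sees bird sees quick bird sees the quick quick S H => sees bird sees quick bird sees the quick quick bird sees H => sees bird sees quick bird sees the quick quick bird sees the quick quick

S => K S H   [S → K S H]
K S H => sees S S H   [K → sees S]
sees S S H => sees K S H S H   [S → K S H]
sees K S H S H => sees S quick S H S H   [K → S quick]
sees S quick S H S H => sees bird sees quick S H S H   [S → bird sees]
sees bird sees quick S H S H => sees bird sees quick bird sees H S H   [S → bird sees]
sees bird sees quick bird sees H S H => sees bird sees quick bird sees the quick quick S H   [H → the quick quick]
sees bird sees quick bird sees the quick quick S H => sees bird sees quick bird sees the quick quick bird sees H   [S → bird sees]
sees bird sees quick bird sees the quick quick bird sees H => sees bird sees quick bird sees the quick quick bird sees the quick quick   [H → the quick quick]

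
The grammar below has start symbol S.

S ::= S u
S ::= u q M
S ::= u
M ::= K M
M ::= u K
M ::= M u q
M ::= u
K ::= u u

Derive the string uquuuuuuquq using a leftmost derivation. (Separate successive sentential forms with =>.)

S => uqM   [S ::= u q M]
uqM => uqMuq   [M ::= M u q]
uqMuq => uqMuquq   [M ::= M u q]
uqMuquq => uqKMuquq   [M ::= K M]
uqKMuquq => uquuMuquq   [K ::= u u]
uquuMuquq => uquuuKuquq   [M ::= u K]
uquuuKuquq => uquuuuuuquq   [K ::= u u]

S => uqM => uqMuq => uqMuquq => uqKMuquq => uquuMuquq => uquuuKuquq => uquuuuuuquq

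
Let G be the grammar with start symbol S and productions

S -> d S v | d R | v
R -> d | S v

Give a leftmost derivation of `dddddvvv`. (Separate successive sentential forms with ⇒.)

S ⇒ dSv ⇒ ddRv ⇒ ddSvv ⇒ dddSvvv ⇒ ddddRvvv ⇒ dddddvvv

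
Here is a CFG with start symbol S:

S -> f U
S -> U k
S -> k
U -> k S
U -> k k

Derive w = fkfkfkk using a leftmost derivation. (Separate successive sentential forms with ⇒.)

S ⇒ fU ⇒ fkS ⇒ fkfU ⇒ fkfkS ⇒ fkfkfU ⇒ fkfkfkS ⇒ fkfkfkk

S ⇒ fU   [S -> f U]
fU ⇒ fkS   [U -> k S]
fkS ⇒ fkfU   [S -> f U]
fkfU ⇒ fkfkS   [U -> k S]
fkfkS ⇒ fkfkfU   [S -> f U]
fkfkfU ⇒ fkfkfkS   [U -> k S]
fkfkfkS ⇒ fkfkfkk   [S -> k]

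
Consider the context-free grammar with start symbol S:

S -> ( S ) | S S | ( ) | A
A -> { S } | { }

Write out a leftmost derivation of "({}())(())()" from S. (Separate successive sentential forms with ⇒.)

S⇒SS⇒SSS⇒(S)SS⇒(SS)SS⇒(AS)SS⇒({}S)SS⇒({}())SS⇒({}())(S)S⇒({}())(())S⇒({}())(())()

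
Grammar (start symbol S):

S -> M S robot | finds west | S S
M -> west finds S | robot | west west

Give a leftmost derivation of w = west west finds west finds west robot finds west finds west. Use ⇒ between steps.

S ⇒ S S ⇒ M S robot S ⇒ west west S robot S ⇒ west west S S robot S ⇒ west west finds west S robot S ⇒ west west finds west finds west robot S ⇒ west west finds west finds west robot S S ⇒ west west finds west finds west robot finds west S ⇒ west west finds west finds west robot finds west finds west

S ⇒ S S   [S -> S S]
S S ⇒ M S robot S   [S -> M S robot]
M S robot S ⇒ west west S robot S   [M -> west west]
west west S robot S ⇒ west west S S robot S   [S -> S S]
west west S S robot S ⇒ west west finds west S robot S   [S -> finds west]
west west finds west S robot S ⇒ west west finds west finds west robot S   [S -> finds west]
west west finds west finds west robot S ⇒ west west finds west finds west robot S S   [S -> S S]
west west finds west finds west robot S S ⇒ west west finds west finds west robot finds west S   [S -> finds west]
west west finds west finds west robot finds west S ⇒ west west finds west finds west robot finds west finds west   [S -> finds west]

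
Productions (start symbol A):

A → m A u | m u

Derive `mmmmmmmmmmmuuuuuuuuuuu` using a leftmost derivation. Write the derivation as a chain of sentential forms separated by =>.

A => mAu   [A → m A u]
mAu => mmAuu   [A → m A u]
mmAuu => mmmAuuu   [A → m A u]
mmmAuuu => mmmmAuuuu   [A → m A u]
mmmmAuuuu => mmmmmAuuuuu   [A → m A u]
mmmmmAuuuuu => mmmmmmAuuuuuu   [A → m A u]
mmmmmmAuuuuuu => mmmmmmmAuuuuuuu   [A → m A u]
mmmmmmmAuuuuuuu => mmmmmmmmAuuuuuuuu   [A → m A u]
mmmmmmmmAuuuuuuuu => mmmmmmmmmAuuuuuuuuu   [A → m A u]
mmmmmmmmmAuuuuuuuuu => mmmmmmmmmmAuuuuuuuuuu   [A → m A u]
mmmmmmmmmmAuuuuuuuuuu => mmmmmmmmmmmuuuuuuuuuuu   [A → m u]

A => mAu => mmAuu => mmmAuuu => mmmmAuuuu => mmmmmAuuuuu => mmmmmmAuuuuuu => mmmmmmmAuuuuuuu => mmmmmmmmAuuuuuuuu => mmmmmmmmmAuuuuuuuuu => mmmmmmmmmmAuuuuuuuuuu => mmmmmmmmmmmuuuuuuuuuuu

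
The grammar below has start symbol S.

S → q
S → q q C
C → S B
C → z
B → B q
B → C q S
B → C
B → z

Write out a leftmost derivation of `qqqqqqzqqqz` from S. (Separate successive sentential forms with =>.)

S=>qqC=>qqSB=>qqqqCB=>qqqqSBB=>qqqqqBB=>qqqqqBqB=>qqqqqCqSqB=>qqqqqSBqSqB=>qqqqqqBqSqB=>qqqqqqzqSqB=>qqqqqqzqqqB=>qqqqqqzqqqz

S => qqC   [S → q q C]
qqC => qqSB   [C → S B]
qqSB => qqqqCB   [S → q q C]
qqqqCB => qqqqSBB   [C → S B]
qqqqSBB => qqqqqBB   [S → q]
qqqqqBB => qqqqqBqB   [B → B q]
qqqqqBqB => qqqqqCqSqB   [B → C q S]
qqqqqCqSqB => qqqqqSBqSqB   [C → S B]
qqqqqSBqSqB => qqqqqqBqSqB   [S → q]
qqqqqqBqSqB => qqqqqqzqSqB   [B → z]
qqqqqqzqSqB => qqqqqqzqqqB   [S → q]
qqqqqqzqqqB => qqqqqqzqqqz   [B → z]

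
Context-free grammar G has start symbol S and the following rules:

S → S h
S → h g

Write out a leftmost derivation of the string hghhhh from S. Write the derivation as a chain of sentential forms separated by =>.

S => Sh   [S → S h]
Sh => Shh   [S → S h]
Shh => Shhh   [S → S h]
Shhh => Shhhh   [S → S h]
Shhhh => hghhhh   [S → h g]

S => Sh => Shh => Shhh => Shhhh => hghhhh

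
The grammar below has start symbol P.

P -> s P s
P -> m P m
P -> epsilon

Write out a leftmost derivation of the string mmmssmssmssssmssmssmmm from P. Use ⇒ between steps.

P ⇒ mPm ⇒ mmPmm ⇒ mmmPmmm ⇒ mmmsPsmmm ⇒ mmmssPssmmm ⇒ mmmssmPmssmmm ⇒ mmmssmsPsmssmmm ⇒ mmmssmssPssmssmmm ⇒ mmmssmssmPmssmssmmm ⇒ mmmssmssmsPsmssmssmmm ⇒ mmmssmssmssPssmssmssmmm ⇒ mmmssmssmssssmssmssmmm

P ⇒ mPm   [P -> m P m]
mPm ⇒ mmPmm   [P -> m P m]
mmPmm ⇒ mmmPmmm   [P -> m P m]
mmmPmmm ⇒ mmmsPsmmm   [P -> s P s]
mmmsPsmmm ⇒ mmmssPssmmm   [P -> s P s]
mmmssPssmmm ⇒ mmmssmPmssmmm   [P -> m P m]
mmmssmPmssmmm ⇒ mmmssmsPsmssmmm   [P -> s P s]
mmmssmsPsmssmmm ⇒ mmmssmssPssmssmmm   [P -> s P s]
mmmssmssPssmssmmm ⇒ mmmssmssmPmssmssmmm   [P -> m P m]
mmmssmssmPmssmssmmm ⇒ mmmssmssmsPsmssmssmmm   [P -> s P s]
mmmssmssmsPsmssmssmmm ⇒ mmmssmssmssPssmssmssmmm   [P -> s P s]
mmmssmssmssPssmssmssmmm ⇒ mmmssmssmssssmssmssmmm   [P -> epsilon]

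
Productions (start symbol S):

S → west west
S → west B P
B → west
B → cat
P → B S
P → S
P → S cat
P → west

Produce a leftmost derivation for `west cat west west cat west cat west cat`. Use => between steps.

S => west B P => west cat P => west cat S cat => west cat west B P cat => west cat west west P cat => west cat west west B S cat => west cat west west cat S cat => west cat west west cat west B P cat => west cat west west cat west cat P cat => west cat west west cat west cat west cat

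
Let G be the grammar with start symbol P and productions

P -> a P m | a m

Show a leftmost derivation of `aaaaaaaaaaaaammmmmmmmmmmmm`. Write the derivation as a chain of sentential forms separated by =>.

P => aPm => aaPmm => aaaPmmm => aaaaPmmmm => aaaaaPmmmmm => aaaaaaPmmmmmm => aaaaaaaPmmmmmmm => aaaaaaaaPmmmmmmmm => aaaaaaaaaPmmmmmmmmm => aaaaaaaaaaPmmmmmmmmmm => aaaaaaaaaaaPmmmmmmmmmmm => aaaaaaaaaaaaPmmmmmmmmmmmm => aaaaaaaaaaaaammmmmmmmmmmmm

P => aPm   [P -> a P m]
aPm => aaPmm   [P -> a P m]
aaPmm => aaaPmmm   [P -> a P m]
aaaPmmm => aaaaPmmmm   [P -> a P m]
aaaaPmmmm => aaaaaPmmmmm   [P -> a P m]
aaaaaPmmmmm => aaaaaaPmmmmmm   [P -> a P m]
aaaaaaPmmmmmm => aaaaaaaPmmmmmmm   [P -> a P m]
aaaaaaaPmmmmmmm => aaaaaaaaPmmmmmmmm   [P -> a P m]
aaaaaaaaPmmmmmmmm => aaaaaaaaaPmmmmmmmmm   [P -> a P m]
aaaaaaaaaPmmmmmmmmm => aaaaaaaaaaPmmmmmmmmmm   [P -> a P m]
aaaaaaaaaaPmmmmmmmmmm => aaaaaaaaaaaPmmmmmmmmmmm   [P -> a P m]
aaaaaaaaaaaPmmmmmmmmmmm => aaaaaaaaaaaaPmmmmmmmmmmmm   [P -> a P m]
aaaaaaaaaaaaPmmmmmmmmmmmm => aaaaaaaaaaaaammmmmmmmmmmmm   [P -> a m]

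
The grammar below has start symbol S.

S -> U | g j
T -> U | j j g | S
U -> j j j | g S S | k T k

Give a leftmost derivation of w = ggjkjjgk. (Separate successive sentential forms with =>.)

S => U   [S -> U]
U => gSS   [U -> g S S]
gSS => ggjS   [S -> g j]
ggjS => ggjU   [S -> U]
ggjU => ggjkTk   [U -> k T k]
ggjkTk => ggjkjjgk   [T -> j j g]

S=>U=>gSS=>ggjS=>ggjU=>ggjkTk=>ggjkjjgk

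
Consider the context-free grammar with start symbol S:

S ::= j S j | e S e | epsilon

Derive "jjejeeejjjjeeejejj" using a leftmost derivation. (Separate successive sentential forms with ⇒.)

S ⇒ jSj   [S ::= j S j]
jSj ⇒ jjSjj   [S ::= j S j]
jjSjj ⇒ jjeSejj   [S ::= e S e]
jjeSejj ⇒ jjejSjejj   [S ::= j S j]
jjejSjejj ⇒ jjejeSejejj   [S ::= e S e]
jjejeSejejj ⇒ jjejeeSeejejj   [S ::= e S e]
jjejeeSeejejj ⇒ jjejeeeSeeejejj   [S ::= e S e]
jjejeeeSeeejejj ⇒ jjejeeejSjeeejejj   [S ::= j S j]
jjejeeejSjeeejejj ⇒ jjejeeejjSjjeeejejj   [S ::= j S j]
jjejeeejjSjjeeejejj ⇒ jjejeeejjjjeeejejj   [S ::= epsilon]

S⇒jSj⇒jjSjj⇒jjeSejj⇒jjejSjejj⇒jjejeSejejj⇒jjejeeSeejejj⇒jjejeeeSeeejejj⇒jjejeeejSjeeejejj⇒jjejeeejjSjjeeejejj⇒jjejeeejjjjeeejejj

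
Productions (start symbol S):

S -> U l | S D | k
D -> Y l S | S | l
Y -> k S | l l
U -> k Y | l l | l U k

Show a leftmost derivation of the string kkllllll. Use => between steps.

S => SD => SDD => SDDD => SDDDD => kDDDD => kSDDD => kUlDDD => kkYlDDD => kklllDDD => kkllllDD => kklllllD => kkllllll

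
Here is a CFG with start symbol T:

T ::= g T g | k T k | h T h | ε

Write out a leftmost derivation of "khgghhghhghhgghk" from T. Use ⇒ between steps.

T ⇒ kTk ⇒ khThk ⇒ khgTghk ⇒ khggTgghk ⇒ khgghThgghk ⇒ khgghhThhgghk ⇒ khgghhgTghhgghk ⇒ khgghhghThghhgghk ⇒ khgghhghhghhgghk

T ⇒ kTk   [T ::= k T k]
kTk ⇒ khThk   [T ::= h T h]
khThk ⇒ khgTghk   [T ::= g T g]
khgTghk ⇒ khggTgghk   [T ::= g T g]
khggTgghk ⇒ khgghThgghk   [T ::= h T h]
khgghThgghk ⇒ khgghhThhgghk   [T ::= h T h]
khgghhThhgghk ⇒ khgghhgTghhgghk   [T ::= g T g]
khgghhgTghhgghk ⇒ khgghhghThghhgghk   [T ::= h T h]
khgghhghThghhgghk ⇒ khgghhghhghhgghk   [T ::= ε]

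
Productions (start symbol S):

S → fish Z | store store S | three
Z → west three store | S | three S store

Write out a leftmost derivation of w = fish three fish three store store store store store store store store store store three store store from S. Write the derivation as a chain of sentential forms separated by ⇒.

S ⇒ fish Z   [S → fish Z]
fish Z ⇒ fish three S store   [Z → three S store]
fish three S store ⇒ fish three fish Z store   [S → fish Z]
fish three fish Z store ⇒ fish three fish three S store store   [Z → three S store]
fish three fish three S store store ⇒ fish three fish three store store S store store   [S → store store S]
fish three fish three store store S store store ⇒ fish three fish three store store store store S store store   [S → store store S]
fish three fish three store store store store S store store ⇒ fish three fish three store store store store store store S store store   [S → store store S]
fish three fish three store store store store store store S store store ⇒ fish three fish three store store store store store store store store S store store   [S → store store S]
fish three fish three store store store store store store store store S store store ⇒ fish three fish three store store store store store store store store store store S store store   [S → store store S]
fish three fish three store store store store store store store store store store S store store ⇒ fish three fish three store store store store store store store store store store three store store   [S → three]

S ⇒ fish Z ⇒ fish three S store ⇒ fish three fish Z store ⇒ fish three fish three S store store ⇒ fish three fish three store store S store store ⇒ fish three fish three store store store store S store store ⇒ fish three fish three store store store store store store S store store ⇒ fish three fish three store store store store store store store store S store store ⇒ fish three fish three store store store store store store store store store store S store store ⇒ fish three fish three store store store store store store store store store store three store store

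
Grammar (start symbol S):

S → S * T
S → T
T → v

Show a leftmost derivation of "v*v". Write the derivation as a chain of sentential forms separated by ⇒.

S ⇒ S*T   [S → S * T]
S*T ⇒ T*T   [S → T]
T*T ⇒ v*T   [T → v]
v*T ⇒ v*v   [T → v]

S ⇒ S*T ⇒ T*T ⇒ v*T ⇒ v*v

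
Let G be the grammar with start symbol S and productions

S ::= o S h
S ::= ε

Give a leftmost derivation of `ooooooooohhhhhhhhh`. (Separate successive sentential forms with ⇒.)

S ⇒ oSh   [S ::= o S h]
oSh ⇒ ooShh   [S ::= o S h]
ooShh ⇒ oooShhh   [S ::= o S h]
oooShhh ⇒ ooooShhhh   [S ::= o S h]
ooooShhhh ⇒ oooooShhhhh   [S ::= o S h]
oooooShhhhh ⇒ ooooooShhhhhh   [S ::= o S h]
ooooooShhhhhh ⇒ oooooooShhhhhhh   [S ::= o S h]
oooooooShhhhhhh ⇒ ooooooooShhhhhhhh   [S ::= o S h]
ooooooooShhhhhhhh ⇒ oooooooooShhhhhhhhh   [S ::= o S h]
oooooooooShhhhhhhhh ⇒ ooooooooohhhhhhhhh   [S ::= ε]

S ⇒ oSh ⇒ ooShh ⇒ oooShhh ⇒ ooooShhhh ⇒ oooooShhhhh ⇒ ooooooShhhhhh ⇒ oooooooShhhhhhh ⇒ ooooooooShhhhhhhh ⇒ oooooooooShhhhhhhhh ⇒ ooooooooohhhhhhhhh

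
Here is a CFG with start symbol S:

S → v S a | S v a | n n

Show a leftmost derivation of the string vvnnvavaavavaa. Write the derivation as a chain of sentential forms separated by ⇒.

S⇒vSa⇒vSvaa⇒vSvavaa⇒vvSavavaa⇒vvSvaavavaa⇒vvSvavaavavaa⇒vvnnvavaavavaa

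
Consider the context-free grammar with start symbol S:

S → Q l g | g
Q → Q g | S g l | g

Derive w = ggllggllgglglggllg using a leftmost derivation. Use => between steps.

S => Qlg => Sgllg => Qlggllg => Qglggllg => Sglglggllg => Qlgglglggllg => Sgllgglglggllg => Qlggllgglglggllg => Sgllggllgglglggllg => ggllggllgglglggllg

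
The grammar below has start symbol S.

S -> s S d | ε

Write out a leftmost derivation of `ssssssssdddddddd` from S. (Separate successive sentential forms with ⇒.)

S⇒sSd⇒ssSdd⇒sssSddd⇒ssssSdddd⇒sssssSddddd⇒ssssssSdddddd⇒sssssssSddddddd⇒ssssssssSdddddddd⇒ssssssssdddddddd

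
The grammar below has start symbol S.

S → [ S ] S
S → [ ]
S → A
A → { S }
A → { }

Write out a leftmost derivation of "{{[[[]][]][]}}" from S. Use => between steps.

S => A => {S} => {A} => {{S}} => {{[S]S}} => {{[[S]S]S}} => {{[[[]]S]S}} => {{[[[]][]]S}} => {{[[[]][]][]}}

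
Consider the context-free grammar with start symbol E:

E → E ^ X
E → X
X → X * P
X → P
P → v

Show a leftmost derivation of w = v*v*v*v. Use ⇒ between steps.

E⇒X⇒X*P⇒X*P*P⇒X*P*P*P⇒P*P*P*P⇒v*P*P*P⇒v*v*P*P⇒v*v*v*P⇒v*v*v*v

E ⇒ X   [E → X]
X ⇒ X*P   [X → X * P]
X*P ⇒ X*P*P   [X → X * P]
X*P*P ⇒ X*P*P*P   [X → X * P]
X*P*P*P ⇒ P*P*P*P   [X → P]
P*P*P*P ⇒ v*P*P*P   [P → v]
v*P*P*P ⇒ v*v*P*P   [P → v]
v*v*P*P ⇒ v*v*v*P   [P → v]
v*v*v*P ⇒ v*v*v*v   [P → v]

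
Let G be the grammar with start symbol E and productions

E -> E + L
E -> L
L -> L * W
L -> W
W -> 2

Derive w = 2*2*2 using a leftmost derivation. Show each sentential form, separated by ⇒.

E ⇒ L ⇒ L*W ⇒ L*W*W ⇒ W*W*W ⇒ 2*W*W ⇒ 2*2*W ⇒ 2*2*2

E ⇒ L   [E -> L]
L ⇒ L*W   [L -> L * W]
L*W ⇒ L*W*W   [L -> L * W]
L*W*W ⇒ W*W*W   [L -> W]
W*W*W ⇒ 2*W*W   [W -> 2]
2*W*W ⇒ 2*2*W   [W -> 2]
2*2*W ⇒ 2*2*2   [W -> 2]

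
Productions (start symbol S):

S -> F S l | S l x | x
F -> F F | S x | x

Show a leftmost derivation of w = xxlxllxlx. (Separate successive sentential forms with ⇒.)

S ⇒ Slx ⇒ Slxlx ⇒ FSllxlx ⇒ xSllxlx ⇒ xSlxllxlx ⇒ xxlxllxlx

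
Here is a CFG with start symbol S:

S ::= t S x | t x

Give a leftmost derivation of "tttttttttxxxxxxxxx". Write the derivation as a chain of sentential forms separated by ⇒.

S ⇒ tSx ⇒ ttSxx ⇒ tttSxxx ⇒ ttttSxxxx ⇒ tttttSxxxxx ⇒ ttttttSxxxxxx ⇒ tttttttSxxxxxxx ⇒ ttttttttSxxxxxxxx ⇒ tttttttttxxxxxxxxx

S ⇒ tSx   [S ::= t S x]
tSx ⇒ ttSxx   [S ::= t S x]
ttSxx ⇒ tttSxxx   [S ::= t S x]
tttSxxx ⇒ ttttSxxxx   [S ::= t S x]
ttttSxxxx ⇒ tttttSxxxxx   [S ::= t S x]
tttttSxxxxx ⇒ ttttttSxxxxxx   [S ::= t S x]
ttttttSxxxxxx ⇒ tttttttSxxxxxxx   [S ::= t S x]
tttttttSxxxxxxx ⇒ ttttttttSxxxxxxxx   [S ::= t S x]
ttttttttSxxxxxxxx ⇒ tttttttttxxxxxxxxx   [S ::= t x]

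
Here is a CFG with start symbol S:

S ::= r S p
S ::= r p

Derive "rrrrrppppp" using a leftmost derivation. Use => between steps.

S => rSp   [S ::= r S p]
rSp => rrSpp   [S ::= r S p]
rrSpp => rrrSppp   [S ::= r S p]
rrrSppp => rrrrSpppp   [S ::= r S p]
rrrrSpppp => rrrrrppppp   [S ::= r p]

S => rSp => rrSpp => rrrSppp => rrrrSpppp => rrrrrppppp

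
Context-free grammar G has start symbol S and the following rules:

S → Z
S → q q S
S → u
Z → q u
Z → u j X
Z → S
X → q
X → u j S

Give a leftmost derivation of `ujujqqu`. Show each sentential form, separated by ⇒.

S ⇒ Z ⇒ ujX ⇒ ujujS ⇒ ujujqqS ⇒ ujujqqu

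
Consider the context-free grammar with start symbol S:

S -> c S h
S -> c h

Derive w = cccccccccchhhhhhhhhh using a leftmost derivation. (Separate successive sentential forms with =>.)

S => cSh   [S -> c S h]
cSh => ccShh   [S -> c S h]
ccShh => cccShhh   [S -> c S h]
cccShhh => ccccShhhh   [S -> c S h]
ccccShhhh => cccccShhhhh   [S -> c S h]
cccccShhhhh => ccccccShhhhhh   [S -> c S h]
ccccccShhhhhh => cccccccShhhhhhh   [S -> c S h]
cccccccShhhhhhh => ccccccccShhhhhhhh   [S -> c S h]
ccccccccShhhhhhhh => cccccccccShhhhhhhhh   [S -> c S h]
cccccccccShhhhhhhhh => cccccccccchhhhhhhhhh   [S -> c h]

S => cSh => ccShh => cccShhh => ccccShhhh => cccccShhhhh => ccccccShhhhhh => cccccccShhhhhhh => ccccccccShhhhhhhh => cccccccccShhhhhhhhh => cccccccccchhhhhhhhhh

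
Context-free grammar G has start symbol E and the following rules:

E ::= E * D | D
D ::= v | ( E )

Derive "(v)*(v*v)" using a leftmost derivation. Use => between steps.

E=>E*D=>D*D=>(E)*D=>(D)*D=>(v)*D=>(v)*(E)=>(v)*(E*D)=>(v)*(D*D)=>(v)*(v*D)=>(v)*(v*v)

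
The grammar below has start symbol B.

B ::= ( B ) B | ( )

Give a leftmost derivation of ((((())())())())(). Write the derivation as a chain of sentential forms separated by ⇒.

B ⇒ (B)B ⇒ ((B)B)B ⇒ (((B)B)B)B ⇒ ((((B)B)B)B)B ⇒ ((((())B)B)B)B ⇒ ((((())())B)B)B ⇒ ((((())())())B)B ⇒ ((((())())())())B ⇒ ((((())())())())()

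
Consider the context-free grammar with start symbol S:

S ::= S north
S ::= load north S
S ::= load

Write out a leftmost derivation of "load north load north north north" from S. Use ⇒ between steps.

S ⇒ load north S   [S ::= load north S]
load north S ⇒ load north S north   [S ::= S north]
load north S north ⇒ load north S north north   [S ::= S north]
load north S north north ⇒ load north S north north north   [S ::= S north]
load north S north north north ⇒ load north load north north north   [S ::= load]

S ⇒ load north S ⇒ load north S north ⇒ load north S north north ⇒ load north S north north north ⇒ load north load north north north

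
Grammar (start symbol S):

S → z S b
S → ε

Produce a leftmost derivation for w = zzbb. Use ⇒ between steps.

S ⇒ zSb   [S → z S b]
zSb ⇒ zzSbb   [S → z S b]
zzSbb ⇒ zzbb   [S → ε]

S ⇒ zSb ⇒ zzSbb ⇒ zzbb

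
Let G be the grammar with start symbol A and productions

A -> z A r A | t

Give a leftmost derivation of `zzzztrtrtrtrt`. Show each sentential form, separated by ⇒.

A⇒zArA⇒zzArArA⇒zzzArArArA⇒zzzzArArArArA⇒zzzztrArArArA⇒zzzztrtrArArA⇒zzzztrtrtrArA⇒zzzztrtrtrtrA⇒zzzztrtrtrtrt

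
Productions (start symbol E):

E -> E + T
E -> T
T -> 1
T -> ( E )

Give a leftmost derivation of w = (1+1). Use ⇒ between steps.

E ⇒ T   [E -> T]
T ⇒ (E)   [T -> ( E )]
(E) ⇒ (E+T)   [E -> E + T]
(E+T) ⇒ (T+T)   [E -> T]
(T+T) ⇒ (1+T)   [T -> 1]
(1+T) ⇒ (1+1)   [T -> 1]

E ⇒ T ⇒ (E) ⇒ (E+T) ⇒ (T+T) ⇒ (1+T) ⇒ (1+1)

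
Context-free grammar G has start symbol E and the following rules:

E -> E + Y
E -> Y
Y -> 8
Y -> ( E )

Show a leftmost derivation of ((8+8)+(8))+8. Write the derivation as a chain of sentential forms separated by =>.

E => E+Y => Y+Y => (E)+Y => (E+Y)+Y => (Y+Y)+Y => ((E)+Y)+Y => ((E+Y)+Y)+Y => ((Y+Y)+Y)+Y => ((8+Y)+Y)+Y => ((8+8)+Y)+Y => ((8+8)+(E))+Y => ((8+8)+(Y))+Y => ((8+8)+(8))+Y => ((8+8)+(8))+8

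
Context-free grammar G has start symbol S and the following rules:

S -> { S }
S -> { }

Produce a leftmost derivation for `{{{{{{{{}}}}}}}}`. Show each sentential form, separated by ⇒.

S ⇒ {S}   [S -> { S }]
{S} ⇒ {{S}}   [S -> { S }]
{{S}} ⇒ {{{S}}}   [S -> { S }]
{{{S}}} ⇒ {{{{S}}}}   [S -> { S }]
{{{{S}}}} ⇒ {{{{{S}}}}}   [S -> { S }]
{{{{{S}}}}} ⇒ {{{{{{S}}}}}}   [S -> { S }]
{{{{{{S}}}}}} ⇒ {{{{{{{S}}}}}}}   [S -> { S }]
{{{{{{{S}}}}}}} ⇒ {{{{{{{{}}}}}}}}   [S -> { }]

S ⇒ {S} ⇒ {{S}} ⇒ {{{S}}} ⇒ {{{{S}}}} ⇒ {{{{{S}}}}} ⇒ {{{{{{S}}}}}} ⇒ {{{{{{{S}}}}}}} ⇒ {{{{{{{{}}}}}}}}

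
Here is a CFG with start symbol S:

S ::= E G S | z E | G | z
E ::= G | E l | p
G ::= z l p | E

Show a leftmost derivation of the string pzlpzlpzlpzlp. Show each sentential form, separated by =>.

S => EGS   [S ::= E G S]
EGS => pGS   [E ::= p]
pGS => pzlpS   [G ::= z l p]
pzlpS => pzlpEGS   [S ::= E G S]
pzlpEGS => pzlpGGS   [E ::= G]
pzlpGGS => pzlpzlpGS   [G ::= z l p]
pzlpzlpGS => pzlpzlpzlpS   [G ::= z l p]
pzlpzlpzlpS => pzlpzlpzlpG   [S ::= G]
pzlpzlpzlpG => pzlpzlpzlpzlp   [G ::= z l p]

S => EGS => pGS => pzlpS => pzlpEGS => pzlpGGS => pzlpzlpGS => pzlpzlpzlpS => pzlpzlpzlpG => pzlpzlpzlpzlp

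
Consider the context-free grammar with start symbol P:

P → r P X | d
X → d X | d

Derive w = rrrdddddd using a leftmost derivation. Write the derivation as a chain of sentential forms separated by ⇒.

P ⇒ rPX ⇒ rrPXX ⇒ rrrPXXX ⇒ rrrdXXX ⇒ rrrddXX ⇒ rrrdddXX ⇒ rrrddddXX ⇒ rrrdddddX ⇒ rrrdddddd

P ⇒ rPX   [P → r P X]
rPX ⇒ rrPXX   [P → r P X]
rrPXX ⇒ rrrPXXX   [P → r P X]
rrrPXXX ⇒ rrrdXXX   [P → d]
rrrdXXX ⇒ rrrddXX   [X → d]
rrrddXX ⇒ rrrdddXX   [X → d X]
rrrdddXX ⇒ rrrddddXX   [X → d X]
rrrddddXX ⇒ rrrdddddX   [X → d]
rrrdddddX ⇒ rrrdddddd   [X → d]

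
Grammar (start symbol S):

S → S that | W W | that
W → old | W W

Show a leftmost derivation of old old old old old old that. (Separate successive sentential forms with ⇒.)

S ⇒ S that   [S → S that]
S that ⇒ W W that   [S → W W]
W W that ⇒ old W that   [W → old]
old W that ⇒ old W W that   [W → W W]
old W W that ⇒ old W W W that   [W → W W]
old W W W that ⇒ old W W W W that   [W → W W]
old W W W W that ⇒ old W W W W W that   [W → W W]
old W W W W W that ⇒ old old W W W W that   [W → old]
old old W W W W that ⇒ old old old W W W that   [W → old]
old old old W W W that ⇒ old old old old W W that   [W → old]
old old old old W W that ⇒ old old old old old W that   [W → old]
old old old old old W that ⇒ old old old old old old that   [W → old]

S ⇒ S that ⇒ W W that ⇒ old W that ⇒ old W W that ⇒ old W W W that ⇒ old W W W W that ⇒ old W W W W W that ⇒ old old W W W W that ⇒ old old old W W W that ⇒ old old old old W W that ⇒ old old old old old W that ⇒ old old old old old old that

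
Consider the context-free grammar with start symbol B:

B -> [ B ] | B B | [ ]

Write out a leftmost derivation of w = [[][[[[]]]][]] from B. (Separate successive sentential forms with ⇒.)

B ⇒ [B]   [B -> [ B ]]
[B] ⇒ [BB]   [B -> B B]
[BB] ⇒ [[]B]   [B -> [ ]]
[[]B] ⇒ [[]BB]   [B -> B B]
[[]BB] ⇒ [[][B]B]   [B -> [ B ]]
[[][B]B] ⇒ [[][[B]]B]   [B -> [ B ]]
[[][[B]]B] ⇒ [[][[[B]]]B]   [B -> [ B ]]
[[][[[B]]]B] ⇒ [[][[[[]]]]B]   [B -> [ ]]
[[][[[[]]]]B] ⇒ [[][[[[]]]][]]   [B -> [ ]]

B⇒[B]⇒[BB]⇒[[]B]⇒[[]BB]⇒[[][B]B]⇒[[][[B]]B]⇒[[][[[B]]]B]⇒[[][[[[]]]]B]⇒[[][[[[]]]][]]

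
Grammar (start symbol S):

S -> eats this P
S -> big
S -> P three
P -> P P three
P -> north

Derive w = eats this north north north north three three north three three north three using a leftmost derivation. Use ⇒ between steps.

S ⇒ eats this P   [S -> eats this P]
eats this P ⇒ eats this P P three   [P -> P P three]
eats this P P three ⇒ eats this P P three P three   [P -> P P three]
eats this P P three P three ⇒ eats this north P three P three   [P -> north]
eats this north P three P three ⇒ eats this north P P three three P three   [P -> P P three]
eats this north P P three three P three ⇒ eats this north P P three P three three P three   [P -> P P three]
eats this north P P three P three three P three ⇒ eats this north north P three P three three P three   [P -> north]
eats this north north P three P three three P three ⇒ eats this north north P P three three P three three P three   [P -> P P three]
eats this north north P P three three P three three P three ⇒ eats this north north north P three three P three three P three   [P -> north]
eats this north north north P three three P three three P three ⇒ eats this north north north north three three P three three P three   [P -> north]
eats this north north north north three three P three three P three ⇒ eats this north north north north three three north three three P three   [P -> north]
eats this north north north north three three north three three P three ⇒ eats this north north north north three three north three three north three   [P -> north]

S ⇒ eats this P ⇒ eats this P P three ⇒ eats this P P three P three ⇒ eats this north P three P three ⇒ eats this north P P three three P three ⇒ eats this north P P three P three three P three ⇒ eats this north north P three P three three P three ⇒ eats this north north P P three three P three three P three ⇒ eats this north north north P three three P three three P three ⇒ eats this north north north north three three P three three P three ⇒ eats this north north north north three three north three three P three ⇒ eats this north north north north three three north three three north three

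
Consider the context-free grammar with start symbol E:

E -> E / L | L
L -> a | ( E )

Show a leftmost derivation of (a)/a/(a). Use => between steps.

E => E/L => E/L/L => L/L/L => (E)/L/L => (L)/L/L => (a)/L/L => (a)/a/L => (a)/a/(E) => (a)/a/(L) => (a)/a/(a)

E => E/L   [E -> E / L]
E/L => E/L/L   [E -> E / L]
E/L/L => L/L/L   [E -> L]
L/L/L => (E)/L/L   [L -> ( E )]
(E)/L/L => (L)/L/L   [E -> L]
(L)/L/L => (a)/L/L   [L -> a]
(a)/L/L => (a)/a/L   [L -> a]
(a)/a/L => (a)/a/(E)   [L -> ( E )]
(a)/a/(E) => (a)/a/(L)   [E -> L]
(a)/a/(L) => (a)/a/(a)   [L -> a]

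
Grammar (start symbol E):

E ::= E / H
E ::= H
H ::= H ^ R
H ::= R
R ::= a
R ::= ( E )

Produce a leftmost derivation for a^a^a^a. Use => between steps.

E => H => H^R => H^R^R => H^R^R^R => R^R^R^R => a^R^R^R => a^a^R^R => a^a^a^R => a^a^a^a

E => H   [E ::= H]
H => H^R   [H ::= H ^ R]
H^R => H^R^R   [H ::= H ^ R]
H^R^R => H^R^R^R   [H ::= H ^ R]
H^R^R^R => R^R^R^R   [H ::= R]
R^R^R^R => a^R^R^R   [R ::= a]
a^R^R^R => a^a^R^R   [R ::= a]
a^a^R^R => a^a^a^R   [R ::= a]
a^a^a^R => a^a^a^a   [R ::= a]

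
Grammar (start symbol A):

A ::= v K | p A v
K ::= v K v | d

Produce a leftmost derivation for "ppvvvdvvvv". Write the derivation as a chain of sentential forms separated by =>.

A=>pAv=>ppAvv=>ppvKvv=>ppvvKvvv=>ppvvvKvvvv=>ppvvvdvvvv

A => pAv   [A ::= p A v]
pAv => ppAvv   [A ::= p A v]
ppAvv => ppvKvv   [A ::= v K]
ppvKvv => ppvvKvvv   [K ::= v K v]
ppvvKvvv => ppvvvKvvvv   [K ::= v K v]
ppvvvKvvvv => ppvvvdvvvv   [K ::= d]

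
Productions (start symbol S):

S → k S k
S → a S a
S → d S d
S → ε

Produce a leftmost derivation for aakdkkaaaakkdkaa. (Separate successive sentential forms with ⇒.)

S ⇒ aSa   [S → a S a]
aSa ⇒ aaSaa   [S → a S a]
aaSaa ⇒ aakSkaa   [S → k S k]
aakSkaa ⇒ aakdSdkaa   [S → d S d]
aakdSdkaa ⇒ aakdkSkdkaa   [S → k S k]
aakdkSkdkaa ⇒ aakdkkSkkdkaa   [S → k S k]
aakdkkSkkdkaa ⇒ aakdkkaSakkdkaa   [S → a S a]
aakdkkaSakkdkaa ⇒ aakdkkaaSaakkdkaa   [S → a S a]
aakdkkaaSaakkdkaa ⇒ aakdkkaaaakkdkaa   [S → ε]

S ⇒ aSa ⇒ aaSaa ⇒ aakSkaa ⇒ aakdSdkaa ⇒ aakdkSkdkaa ⇒ aakdkkSkkdkaa ⇒ aakdkkaSakkdkaa ⇒ aakdkkaaSaakkdkaa ⇒ aakdkkaaaakkdkaa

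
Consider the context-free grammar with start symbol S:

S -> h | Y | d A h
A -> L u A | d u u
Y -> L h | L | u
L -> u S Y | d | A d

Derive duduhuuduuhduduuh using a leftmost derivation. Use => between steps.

S => dAh => dLuAh => duSYuAh => dudAhYuAh => dudLuAhYuAh => duduSYuAhYuAh => duduhYuAhYuAh => duduhuuAhYuAh => duduhuuduuhYuAh => duduhuuduuhLuAh => duduhuuduuhduAh => duduhuuduuhduduuh

S => dAh   [S -> d A h]
dAh => dLuAh   [A -> L u A]
dLuAh => duSYuAh   [L -> u S Y]
duSYuAh => dudAhYuAh   [S -> d A h]
dudAhYuAh => dudLuAhYuAh   [A -> L u A]
dudLuAhYuAh => duduSYuAhYuAh   [L -> u S Y]
duduSYuAhYuAh => duduhYuAhYuAh   [S -> h]
duduhYuAhYuAh => duduhuuAhYuAh   [Y -> u]
duduhuuAhYuAh => duduhuuduuhYuAh   [A -> d u u]
duduhuuduuhYuAh => duduhuuduuhLuAh   [Y -> L]
duduhuuduuhLuAh => duduhuuduuhduAh   [L -> d]
duduhuuduuhduAh => duduhuuduuhduduuh   [A -> d u u]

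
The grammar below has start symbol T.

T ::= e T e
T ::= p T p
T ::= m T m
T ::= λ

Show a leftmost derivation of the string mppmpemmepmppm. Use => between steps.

T => mTm => mpTpm => mppTppm => mppmTmppm => mppmpTpmppm => mppmpeTepmppm => mppmpemTmepmppm => mppmpemmepmppm

T => mTm   [T ::= m T m]
mTm => mpTpm   [T ::= p T p]
mpTpm => mppTppm   [T ::= p T p]
mppTppm => mppmTmppm   [T ::= m T m]
mppmTmppm => mppmpTpmppm   [T ::= p T p]
mppmpTpmppm => mppmpeTepmppm   [T ::= e T e]
mppmpeTepmppm => mppmpemTmepmppm   [T ::= m T m]
mppmpemTmepmppm => mppmpemmepmppm   [T ::= λ]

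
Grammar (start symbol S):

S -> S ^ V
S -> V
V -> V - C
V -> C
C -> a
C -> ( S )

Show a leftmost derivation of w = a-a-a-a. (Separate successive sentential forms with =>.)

S => V => V-C => V-C-C => V-C-C-C => C-C-C-C => a-C-C-C => a-a-C-C => a-a-a-C => a-a-a-a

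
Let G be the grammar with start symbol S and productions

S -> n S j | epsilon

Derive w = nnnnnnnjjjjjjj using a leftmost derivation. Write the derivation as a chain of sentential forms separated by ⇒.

S ⇒ nSj   [S -> n S j]
nSj ⇒ nnSjj   [S -> n S j]
nnSjj ⇒ nnnSjjj   [S -> n S j]
nnnSjjj ⇒ nnnnSjjjj   [S -> n S j]
nnnnSjjjj ⇒ nnnnnSjjjjj   [S -> n S j]
nnnnnSjjjjj ⇒ nnnnnnSjjjjjj   [S -> n S j]
nnnnnnSjjjjjj ⇒ nnnnnnnSjjjjjjj   [S -> n S j]
nnnnnnnSjjjjjjj ⇒ nnnnnnnjjjjjjj   [S -> epsilon]

S ⇒ nSj ⇒ nnSjj ⇒ nnnSjjj ⇒ nnnnSjjjj ⇒ nnnnnSjjjjj ⇒ nnnnnnSjjjjjj ⇒ nnnnnnnSjjjjjjj ⇒ nnnnnnnjjjjjjj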